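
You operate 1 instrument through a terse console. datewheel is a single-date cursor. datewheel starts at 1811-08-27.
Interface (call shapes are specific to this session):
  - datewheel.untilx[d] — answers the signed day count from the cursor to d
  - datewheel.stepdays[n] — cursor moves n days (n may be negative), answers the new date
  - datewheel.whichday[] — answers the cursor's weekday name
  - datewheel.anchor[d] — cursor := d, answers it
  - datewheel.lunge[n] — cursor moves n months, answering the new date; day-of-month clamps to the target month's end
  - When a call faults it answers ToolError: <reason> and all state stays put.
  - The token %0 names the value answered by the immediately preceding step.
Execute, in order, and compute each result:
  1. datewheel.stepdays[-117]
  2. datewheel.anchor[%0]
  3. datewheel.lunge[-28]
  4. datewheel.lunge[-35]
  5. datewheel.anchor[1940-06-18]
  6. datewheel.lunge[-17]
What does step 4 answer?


Answer: 1806-02-02

Derivation:
CALL datewheel.stepdays[n→-117]
RET  1811-05-02
CALL datewheel.anchor[d→%0]
RET  1811-05-02
CALL datewheel.lunge[n→-28]
RET  1809-01-02
CALL datewheel.lunge[n→-35]
RET  1806-02-02
CALL datewheel.anchor[d→1940-06-18]
RET  1940-06-18
CALL datewheel.lunge[n→-17]
RET  1939-01-18


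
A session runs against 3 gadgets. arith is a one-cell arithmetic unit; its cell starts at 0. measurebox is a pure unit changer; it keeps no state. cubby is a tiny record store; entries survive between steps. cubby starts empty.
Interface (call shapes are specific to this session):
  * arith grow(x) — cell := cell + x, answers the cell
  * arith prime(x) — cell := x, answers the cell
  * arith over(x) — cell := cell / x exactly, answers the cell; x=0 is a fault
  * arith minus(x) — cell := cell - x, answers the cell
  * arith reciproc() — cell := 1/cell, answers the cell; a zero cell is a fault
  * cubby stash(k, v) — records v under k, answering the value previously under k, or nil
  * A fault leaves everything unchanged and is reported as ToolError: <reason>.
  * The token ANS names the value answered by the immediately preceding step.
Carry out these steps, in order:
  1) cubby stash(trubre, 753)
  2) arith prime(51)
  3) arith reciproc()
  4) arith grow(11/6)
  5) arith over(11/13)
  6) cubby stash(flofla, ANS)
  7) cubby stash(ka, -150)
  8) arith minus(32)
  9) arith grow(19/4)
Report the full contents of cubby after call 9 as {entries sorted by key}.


Answer: {flofla=819/374, ka=-150, trubre=753}

Derivation:
Step: cubby stash[k='trubre'; v='753']
Result: nil
Step: arith prime[x='51']
Result: 51
Step: arith reciproc[]
Result: 1/51
Step: arith grow[x='11/6']
Result: 63/34
Step: arith over[x='11/13']
Result: 819/374
Step: cubby stash[k='flofla'; v='ANS']
Result: nil
Step: cubby stash[k='ka'; v='-150']
Result: nil
Step: arith minus[x='32']
Result: -11149/374
Step: arith grow[x='19/4']
Result: -18745/748


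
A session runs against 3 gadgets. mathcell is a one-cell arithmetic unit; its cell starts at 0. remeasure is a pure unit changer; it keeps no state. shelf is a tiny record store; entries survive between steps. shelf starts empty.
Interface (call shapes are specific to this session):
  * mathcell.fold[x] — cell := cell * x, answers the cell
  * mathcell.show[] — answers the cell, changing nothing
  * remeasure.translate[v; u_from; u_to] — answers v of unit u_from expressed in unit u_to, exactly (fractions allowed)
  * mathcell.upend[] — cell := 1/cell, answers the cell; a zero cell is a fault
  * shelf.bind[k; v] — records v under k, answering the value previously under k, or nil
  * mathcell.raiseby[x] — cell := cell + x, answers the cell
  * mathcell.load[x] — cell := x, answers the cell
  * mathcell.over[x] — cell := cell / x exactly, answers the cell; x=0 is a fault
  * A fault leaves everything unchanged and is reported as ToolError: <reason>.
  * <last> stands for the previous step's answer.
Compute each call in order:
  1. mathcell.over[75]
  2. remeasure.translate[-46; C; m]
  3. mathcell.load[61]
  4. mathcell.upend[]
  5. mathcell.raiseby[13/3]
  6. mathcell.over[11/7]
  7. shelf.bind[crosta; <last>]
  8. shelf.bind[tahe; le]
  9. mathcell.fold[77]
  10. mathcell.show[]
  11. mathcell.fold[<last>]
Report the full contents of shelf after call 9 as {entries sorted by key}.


Answer: {crosta=5572/2013, tahe=le}

Derivation:
-> over(75)
<- 0
-> translate(-46, C, m)
<- ToolError: incompatible units
-> load(61)
<- 61
-> upend()
<- 1/61
-> raiseby(13/3)
<- 796/183
-> over(11/7)
<- 5572/2013
-> bind(crosta, <last>)
<- nil
-> bind(tahe, le)
<- nil
-> fold(77)
<- 39004/183
-> show()
<- 39004/183
-> fold(<last>)
<- 1521312016/33489


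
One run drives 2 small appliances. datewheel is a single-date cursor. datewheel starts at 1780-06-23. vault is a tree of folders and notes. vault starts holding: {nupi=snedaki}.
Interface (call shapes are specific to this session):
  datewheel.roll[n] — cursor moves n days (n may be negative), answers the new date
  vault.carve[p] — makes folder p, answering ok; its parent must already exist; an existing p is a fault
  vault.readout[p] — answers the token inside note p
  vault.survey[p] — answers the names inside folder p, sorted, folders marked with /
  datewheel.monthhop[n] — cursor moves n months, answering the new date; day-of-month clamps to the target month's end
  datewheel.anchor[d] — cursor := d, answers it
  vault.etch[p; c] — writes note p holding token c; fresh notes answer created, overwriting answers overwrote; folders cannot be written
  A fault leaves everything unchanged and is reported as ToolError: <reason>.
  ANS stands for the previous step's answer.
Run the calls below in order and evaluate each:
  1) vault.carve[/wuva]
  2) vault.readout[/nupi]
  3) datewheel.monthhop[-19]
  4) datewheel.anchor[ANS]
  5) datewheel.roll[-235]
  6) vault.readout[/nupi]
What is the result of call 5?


>>> carve p=/wuva
[out] ok
>>> readout p=/nupi
[out] snedaki
>>> monthhop n=-19
[out] 1778-11-23
>>> anchor d=ANS
[out] 1778-11-23
>>> roll n=-235
[out] 1778-04-02
>>> readout p=/nupi
[out] snedaki

Answer: 1778-04-02


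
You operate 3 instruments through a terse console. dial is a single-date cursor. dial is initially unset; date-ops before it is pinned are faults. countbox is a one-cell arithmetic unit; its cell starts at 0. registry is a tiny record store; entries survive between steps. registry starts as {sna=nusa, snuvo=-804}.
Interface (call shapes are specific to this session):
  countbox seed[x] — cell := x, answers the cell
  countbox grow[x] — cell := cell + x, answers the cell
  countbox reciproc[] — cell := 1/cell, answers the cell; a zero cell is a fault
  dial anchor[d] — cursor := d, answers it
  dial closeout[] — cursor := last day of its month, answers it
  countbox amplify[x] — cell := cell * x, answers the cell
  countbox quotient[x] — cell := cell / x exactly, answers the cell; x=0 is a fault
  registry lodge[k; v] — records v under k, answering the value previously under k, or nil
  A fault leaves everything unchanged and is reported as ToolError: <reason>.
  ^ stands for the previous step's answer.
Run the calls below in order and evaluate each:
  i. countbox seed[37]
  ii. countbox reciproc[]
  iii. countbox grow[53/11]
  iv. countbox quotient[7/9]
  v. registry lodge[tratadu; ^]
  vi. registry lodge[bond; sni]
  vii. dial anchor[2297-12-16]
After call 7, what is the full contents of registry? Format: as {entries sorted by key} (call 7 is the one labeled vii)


Answer: {bond=sni, sna=nusa, snuvo=-804, tratadu=17748/2849}

Derivation:
;; countbox seed(x→37) => 37
;; countbox reciproc() => 1/37
;; countbox grow(x→53/11) => 1972/407
;; countbox quotient(x→7/9) => 17748/2849
;; registry lodge(k→tratadu, v→^) => nil
;; registry lodge(k→bond, v→sni) => nil
;; dial anchor(d→2297-12-16) => 2297-12-16


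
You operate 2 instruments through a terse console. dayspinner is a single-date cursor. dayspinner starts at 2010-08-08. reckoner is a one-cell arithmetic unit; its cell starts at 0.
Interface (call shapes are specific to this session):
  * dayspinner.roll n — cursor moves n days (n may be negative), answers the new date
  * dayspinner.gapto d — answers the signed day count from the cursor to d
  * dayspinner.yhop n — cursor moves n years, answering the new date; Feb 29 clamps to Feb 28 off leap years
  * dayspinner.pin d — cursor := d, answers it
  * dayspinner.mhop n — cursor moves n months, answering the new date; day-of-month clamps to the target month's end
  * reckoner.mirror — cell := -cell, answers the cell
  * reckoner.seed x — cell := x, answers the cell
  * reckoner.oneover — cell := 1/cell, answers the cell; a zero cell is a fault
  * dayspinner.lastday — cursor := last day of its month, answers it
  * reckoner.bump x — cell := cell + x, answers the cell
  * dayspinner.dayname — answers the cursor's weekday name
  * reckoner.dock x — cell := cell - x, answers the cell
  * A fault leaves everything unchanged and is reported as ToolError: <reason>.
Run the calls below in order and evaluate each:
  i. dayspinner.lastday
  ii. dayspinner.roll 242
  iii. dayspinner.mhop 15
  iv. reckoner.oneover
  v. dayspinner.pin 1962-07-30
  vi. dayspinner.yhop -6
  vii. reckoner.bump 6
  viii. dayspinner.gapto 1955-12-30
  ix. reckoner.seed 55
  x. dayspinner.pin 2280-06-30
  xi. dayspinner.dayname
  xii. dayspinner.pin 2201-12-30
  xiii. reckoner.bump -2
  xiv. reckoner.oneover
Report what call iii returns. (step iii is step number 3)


Answer: 2012-07-30

Derivation:
# dayspinner.lastday() -> 2010-08-31
# dayspinner.roll(n='242') -> 2011-04-30
# dayspinner.mhop(n='15') -> 2012-07-30
# reckoner.oneover() -> ToolError: reciprocal of zero
# dayspinner.pin(d='1962-07-30') -> 1962-07-30
# dayspinner.yhop(n='-6') -> 1956-07-30
# reckoner.bump(x='6') -> 6
# dayspinner.gapto(d='1955-12-30') -> -213
# reckoner.seed(x='55') -> 55
# dayspinner.pin(d='2280-06-30') -> 2280-06-30
# dayspinner.dayname() -> Wednesday
# dayspinner.pin(d='2201-12-30') -> 2201-12-30
# reckoner.bump(x='-2') -> 53
# reckoner.oneover() -> 1/53


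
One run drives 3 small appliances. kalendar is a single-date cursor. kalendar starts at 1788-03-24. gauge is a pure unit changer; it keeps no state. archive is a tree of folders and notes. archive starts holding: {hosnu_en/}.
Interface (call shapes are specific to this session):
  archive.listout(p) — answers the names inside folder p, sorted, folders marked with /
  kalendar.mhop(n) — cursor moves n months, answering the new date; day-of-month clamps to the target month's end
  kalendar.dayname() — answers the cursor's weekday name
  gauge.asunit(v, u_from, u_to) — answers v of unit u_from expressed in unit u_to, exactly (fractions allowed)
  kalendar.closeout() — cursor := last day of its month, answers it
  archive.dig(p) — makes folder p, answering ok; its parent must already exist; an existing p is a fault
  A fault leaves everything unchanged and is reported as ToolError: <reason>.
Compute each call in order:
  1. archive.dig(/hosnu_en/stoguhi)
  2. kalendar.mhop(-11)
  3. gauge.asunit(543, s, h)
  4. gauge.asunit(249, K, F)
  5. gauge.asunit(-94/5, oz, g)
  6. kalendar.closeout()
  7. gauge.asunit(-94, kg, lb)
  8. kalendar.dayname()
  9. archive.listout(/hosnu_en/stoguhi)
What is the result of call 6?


Answer: 1787-04-30

Derivation:
-> dig(p→/hosnu_en/stoguhi)
<- ok
-> mhop(n→-11)
<- 1787-04-24
-> asunit(v→543, u_from→s, u_to→h)
<- 181/1200
-> asunit(v→249, u_from→K, u_to→F)
<- -1147/100
-> asunit(v→-94/5, u_from→oz, u_to→g)
<- -2131884139/4000000
-> closeout()
<- 1787-04-30
-> asunit(v→-94, u_from→kg, u_to→lb)
<- -9400000000/45359237
-> dayname()
<- Monday
-> listout(p→/hosnu_en/stoguhi)
<- []


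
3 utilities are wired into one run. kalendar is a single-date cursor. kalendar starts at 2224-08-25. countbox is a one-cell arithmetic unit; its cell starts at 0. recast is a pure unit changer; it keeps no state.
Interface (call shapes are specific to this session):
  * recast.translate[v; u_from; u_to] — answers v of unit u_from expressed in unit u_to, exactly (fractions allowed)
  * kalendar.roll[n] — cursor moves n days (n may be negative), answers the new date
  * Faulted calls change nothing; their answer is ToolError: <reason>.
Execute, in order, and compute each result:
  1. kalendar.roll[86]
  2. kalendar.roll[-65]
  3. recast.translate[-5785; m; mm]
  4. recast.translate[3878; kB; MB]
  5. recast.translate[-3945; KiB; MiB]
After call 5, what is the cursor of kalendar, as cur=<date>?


Answer: cur=2224-09-15

Derivation:
$ kalendar.roll n→86
[out] 2224-11-19
$ kalendar.roll n→-65
[out] 2224-09-15
$ recast.translate v→-5785 u_from→m u_to→mm
[out] -5785000
$ recast.translate v→3878 u_from→kB u_to→MB
[out] 1939/500
$ recast.translate v→-3945 u_from→KiB u_to→MiB
[out] -3945/1024


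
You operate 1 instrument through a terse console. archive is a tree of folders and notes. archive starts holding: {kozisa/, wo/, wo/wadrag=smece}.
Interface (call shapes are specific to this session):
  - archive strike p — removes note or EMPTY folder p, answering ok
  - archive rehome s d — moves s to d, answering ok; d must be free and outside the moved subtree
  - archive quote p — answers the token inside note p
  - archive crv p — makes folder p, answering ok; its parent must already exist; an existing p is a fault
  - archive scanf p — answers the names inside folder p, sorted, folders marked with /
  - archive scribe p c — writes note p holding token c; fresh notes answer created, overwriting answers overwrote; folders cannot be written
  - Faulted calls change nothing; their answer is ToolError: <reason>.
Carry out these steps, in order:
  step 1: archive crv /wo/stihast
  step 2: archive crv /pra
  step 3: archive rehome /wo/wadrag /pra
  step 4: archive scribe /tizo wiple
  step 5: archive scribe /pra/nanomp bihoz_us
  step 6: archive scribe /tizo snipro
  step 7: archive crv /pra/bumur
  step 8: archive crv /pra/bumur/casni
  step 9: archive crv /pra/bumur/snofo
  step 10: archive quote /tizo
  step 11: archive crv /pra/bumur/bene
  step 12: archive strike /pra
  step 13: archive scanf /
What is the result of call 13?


Using archive crv(p=/wo/stihast), giving ok.
Calling archive crv(p=/pra), which returns ok.
I try archive rehome(s=/wo/wadrag, d=/pra), yielding ToolError: exists.
Now I run archive scribe(p=/tizo, c=wiple), and see created.
Calling archive scribe(p=/pra/nanomp, c=bihoz_us): created.
Then archive scribe(p=/tizo, c=snipro), → overwrote.
Calling archive crv(p=/pra/bumur), yielding ok.
I call archive crv(p=/pra/bumur/casni), and observe ok.
Next I call archive crv(p=/pra/bumur/snofo), → ok.
Now I run archive quote(p=/tizo), — result: snipro.
Calling archive crv(p=/pra/bumur/bene), which returns ok.
Next I call archive strike(p=/pra), and see ToolError: not empty.
I call archive scanf(p=/), and observe [kozisa/, pra/, tizo, wo/].

Answer: [kozisa/, pra/, tizo, wo/]


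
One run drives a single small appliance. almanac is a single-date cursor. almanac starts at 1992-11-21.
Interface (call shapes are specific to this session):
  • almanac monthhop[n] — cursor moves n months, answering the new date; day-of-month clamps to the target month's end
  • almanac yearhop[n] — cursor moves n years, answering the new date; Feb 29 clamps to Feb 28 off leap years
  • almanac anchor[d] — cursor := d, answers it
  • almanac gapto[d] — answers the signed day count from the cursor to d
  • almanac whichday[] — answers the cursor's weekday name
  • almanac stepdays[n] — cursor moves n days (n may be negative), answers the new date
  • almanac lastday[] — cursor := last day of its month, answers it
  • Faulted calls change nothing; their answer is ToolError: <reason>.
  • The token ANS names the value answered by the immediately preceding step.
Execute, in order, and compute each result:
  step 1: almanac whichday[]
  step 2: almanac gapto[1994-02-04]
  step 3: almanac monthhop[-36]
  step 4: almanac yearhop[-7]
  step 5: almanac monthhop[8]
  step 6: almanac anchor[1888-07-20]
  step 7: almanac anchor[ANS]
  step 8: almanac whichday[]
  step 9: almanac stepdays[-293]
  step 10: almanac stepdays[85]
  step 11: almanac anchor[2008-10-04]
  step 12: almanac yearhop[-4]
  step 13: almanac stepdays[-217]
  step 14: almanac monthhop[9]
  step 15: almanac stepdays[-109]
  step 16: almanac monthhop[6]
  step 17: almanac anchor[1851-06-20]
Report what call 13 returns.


Answer: 2004-03-01

Derivation:
·→ almanac whichday()
·← Saturday
·→ almanac gapto(1994-02-04)
·← 440
·→ almanac monthhop(-36)
·← 1989-11-21
·→ almanac yearhop(-7)
·← 1982-11-21
·→ almanac monthhop(8)
·← 1983-07-21
·→ almanac anchor(1888-07-20)
·← 1888-07-20
·→ almanac anchor(ANS)
·← 1888-07-20
·→ almanac whichday()
·← Friday
·→ almanac stepdays(-293)
·← 1887-10-01
·→ almanac stepdays(85)
·← 1887-12-25
·→ almanac anchor(2008-10-04)
·← 2008-10-04
·→ almanac yearhop(-4)
·← 2004-10-04
·→ almanac stepdays(-217)
·← 2004-03-01
·→ almanac monthhop(9)
·← 2004-12-01
·→ almanac stepdays(-109)
·← 2004-08-14
·→ almanac monthhop(6)
·← 2005-02-14
·→ almanac anchor(1851-06-20)
·← 1851-06-20


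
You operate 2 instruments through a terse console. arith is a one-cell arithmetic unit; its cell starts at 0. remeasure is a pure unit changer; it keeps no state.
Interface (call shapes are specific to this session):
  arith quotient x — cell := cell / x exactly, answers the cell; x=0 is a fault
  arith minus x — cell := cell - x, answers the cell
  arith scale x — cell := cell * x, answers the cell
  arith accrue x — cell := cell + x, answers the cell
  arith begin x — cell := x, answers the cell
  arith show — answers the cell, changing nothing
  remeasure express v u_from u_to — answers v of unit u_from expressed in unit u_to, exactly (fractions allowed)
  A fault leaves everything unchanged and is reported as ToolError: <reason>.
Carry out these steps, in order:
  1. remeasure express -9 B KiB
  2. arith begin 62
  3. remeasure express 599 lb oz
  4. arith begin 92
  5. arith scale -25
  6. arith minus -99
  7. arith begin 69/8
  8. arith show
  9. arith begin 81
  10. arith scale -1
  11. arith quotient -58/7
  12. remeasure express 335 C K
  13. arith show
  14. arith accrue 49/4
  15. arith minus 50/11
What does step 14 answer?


// 1. remeasure express(v→-9, u_from→B, u_to→KiB) ~> -9/1024
// 2. arith begin(x→62) ~> 62
// 3. remeasure express(v→599, u_from→lb, u_to→oz) ~> 9584
// 4. arith begin(x→92) ~> 92
// 5. arith scale(x→-25) ~> -2300
// 6. arith minus(x→-99) ~> -2201
// 7. arith begin(x→69/8) ~> 69/8
// 8. arith show() ~> 69/8
// 9. arith begin(x→81) ~> 81
// 10. arith scale(x→-1) ~> -81
// 11. arith quotient(x→-58/7) ~> 567/58
// 12. remeasure express(v→335, u_from→C, u_to→K) ~> 12163/20
// 13. arith show() ~> 567/58
// 14. arith accrue(x→49/4) ~> 2555/116
// 15. arith minus(x→50/11) ~> 22305/1276

Answer: 2555/116


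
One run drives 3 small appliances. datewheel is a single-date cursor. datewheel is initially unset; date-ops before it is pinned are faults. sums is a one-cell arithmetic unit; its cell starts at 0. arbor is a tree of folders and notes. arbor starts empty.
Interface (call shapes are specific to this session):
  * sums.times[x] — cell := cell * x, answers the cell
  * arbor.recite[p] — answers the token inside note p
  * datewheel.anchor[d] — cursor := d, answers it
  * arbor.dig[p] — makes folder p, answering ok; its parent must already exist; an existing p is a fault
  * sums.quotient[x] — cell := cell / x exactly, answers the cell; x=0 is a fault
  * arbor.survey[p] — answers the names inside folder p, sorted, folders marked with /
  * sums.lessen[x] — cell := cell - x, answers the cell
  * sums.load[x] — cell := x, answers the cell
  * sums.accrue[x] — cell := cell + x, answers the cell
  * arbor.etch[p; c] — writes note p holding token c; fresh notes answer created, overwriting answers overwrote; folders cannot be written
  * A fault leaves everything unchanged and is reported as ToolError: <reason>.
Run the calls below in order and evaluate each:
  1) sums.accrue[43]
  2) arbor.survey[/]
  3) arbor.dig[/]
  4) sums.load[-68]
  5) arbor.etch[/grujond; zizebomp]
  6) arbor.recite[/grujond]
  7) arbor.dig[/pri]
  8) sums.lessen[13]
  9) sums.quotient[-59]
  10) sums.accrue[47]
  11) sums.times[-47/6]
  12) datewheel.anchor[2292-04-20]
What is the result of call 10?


Answer: 2854/59

Derivation:
-> sums.accrue(x='43')
<- 43
-> arbor.survey(p='/')
<- []
-> arbor.dig(p='/')
<- ToolError: exists
-> sums.load(x='-68')
<- -68
-> arbor.etch(p='/grujond', c='zizebomp')
<- created
-> arbor.recite(p='/grujond')
<- zizebomp
-> arbor.dig(p='/pri')
<- ok
-> sums.lessen(x='13')
<- -81
-> sums.quotient(x='-59')
<- 81/59
-> sums.accrue(x='47')
<- 2854/59
-> sums.times(x='-47/6')
<- -67069/177
-> datewheel.anchor(d='2292-04-20')
<- 2292-04-20


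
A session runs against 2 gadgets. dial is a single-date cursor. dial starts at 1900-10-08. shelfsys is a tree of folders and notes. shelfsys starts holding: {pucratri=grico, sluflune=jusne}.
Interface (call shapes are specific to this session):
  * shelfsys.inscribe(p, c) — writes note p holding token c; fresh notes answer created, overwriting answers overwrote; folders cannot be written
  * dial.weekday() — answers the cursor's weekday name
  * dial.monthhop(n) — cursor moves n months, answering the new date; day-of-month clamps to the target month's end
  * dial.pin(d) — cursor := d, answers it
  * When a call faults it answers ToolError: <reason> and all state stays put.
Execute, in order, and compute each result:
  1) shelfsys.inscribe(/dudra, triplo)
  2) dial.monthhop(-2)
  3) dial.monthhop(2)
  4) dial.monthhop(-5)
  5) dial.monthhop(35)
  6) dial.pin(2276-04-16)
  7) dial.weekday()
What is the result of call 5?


// 1. inscribe(p=/dudra, c=triplo) : created
// 2. monthhop(n=-2) : 1900-08-08
// 3. monthhop(n=2) : 1900-10-08
// 4. monthhop(n=-5) : 1900-05-08
// 5. monthhop(n=35) : 1903-04-08
// 6. pin(d=2276-04-16) : 2276-04-16
// 7. weekday() : Sunday

Answer: 1903-04-08


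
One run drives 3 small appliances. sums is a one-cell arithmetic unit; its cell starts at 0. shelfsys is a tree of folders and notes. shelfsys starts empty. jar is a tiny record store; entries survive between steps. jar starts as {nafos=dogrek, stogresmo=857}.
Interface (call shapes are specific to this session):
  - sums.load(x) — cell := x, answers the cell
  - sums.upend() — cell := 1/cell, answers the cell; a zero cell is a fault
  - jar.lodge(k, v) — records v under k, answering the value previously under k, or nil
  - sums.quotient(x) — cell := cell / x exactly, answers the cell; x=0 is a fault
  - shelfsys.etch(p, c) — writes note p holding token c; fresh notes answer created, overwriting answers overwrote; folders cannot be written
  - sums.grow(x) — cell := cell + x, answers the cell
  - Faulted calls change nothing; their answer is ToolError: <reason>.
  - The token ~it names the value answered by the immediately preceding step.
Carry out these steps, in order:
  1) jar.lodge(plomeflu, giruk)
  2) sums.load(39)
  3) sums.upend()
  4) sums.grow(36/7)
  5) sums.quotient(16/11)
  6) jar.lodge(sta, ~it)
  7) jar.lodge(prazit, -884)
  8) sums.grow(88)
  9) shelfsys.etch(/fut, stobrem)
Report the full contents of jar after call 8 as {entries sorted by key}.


Answer: {nafos=dogrek, plomeflu=giruk, prazit=-884, sta=15521/4368, stogresmo=857}

Derivation:
Calling jar.lodge with k=plomeflu, v=giruk: nil.
I call sums.load with x=39, → 39.
Now I run sums.upend, → 1/39.
I use sums.grow with x=36/7, — result: 1411/273.
I call sums.quotient with x=16/11, and see 15521/4368.
I run jar.lodge with k=sta, v=~it, giving nil.
Using jar.lodge with k=prazit, v=-884, — result: nil.
I invoke sums.grow with x=88, which returns 399905/4368.
Invoking shelfsys.etch with p=/fut, c=stobrem, → created.


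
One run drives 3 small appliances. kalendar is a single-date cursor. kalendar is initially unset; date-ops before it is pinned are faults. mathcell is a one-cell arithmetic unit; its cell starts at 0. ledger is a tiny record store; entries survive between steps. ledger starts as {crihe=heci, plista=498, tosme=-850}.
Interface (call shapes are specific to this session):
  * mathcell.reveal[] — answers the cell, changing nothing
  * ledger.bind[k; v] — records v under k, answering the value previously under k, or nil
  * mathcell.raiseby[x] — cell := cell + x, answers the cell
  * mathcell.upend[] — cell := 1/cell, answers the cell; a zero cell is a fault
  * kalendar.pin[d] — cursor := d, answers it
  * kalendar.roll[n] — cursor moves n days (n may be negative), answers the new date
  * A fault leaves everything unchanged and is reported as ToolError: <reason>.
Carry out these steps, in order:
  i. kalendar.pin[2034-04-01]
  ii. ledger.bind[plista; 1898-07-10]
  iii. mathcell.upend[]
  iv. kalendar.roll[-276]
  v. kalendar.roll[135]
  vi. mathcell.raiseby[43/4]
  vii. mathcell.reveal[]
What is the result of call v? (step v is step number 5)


Answer: 2033-11-11

Derivation:
Next I call pin passing d→2034-04-01: 2034-04-01.
Now I run bind passing k→plista, v→1898-07-10, and see 498.
I run upend(), and see ToolError: reciprocal of zero.
Using roll passing n→-276, and observe 2033-06-29.
Now I run roll passing n→135, which returns 2033-11-11.
Using raiseby passing x→43/4, and get 43/4.
I try reveal(): 43/4.


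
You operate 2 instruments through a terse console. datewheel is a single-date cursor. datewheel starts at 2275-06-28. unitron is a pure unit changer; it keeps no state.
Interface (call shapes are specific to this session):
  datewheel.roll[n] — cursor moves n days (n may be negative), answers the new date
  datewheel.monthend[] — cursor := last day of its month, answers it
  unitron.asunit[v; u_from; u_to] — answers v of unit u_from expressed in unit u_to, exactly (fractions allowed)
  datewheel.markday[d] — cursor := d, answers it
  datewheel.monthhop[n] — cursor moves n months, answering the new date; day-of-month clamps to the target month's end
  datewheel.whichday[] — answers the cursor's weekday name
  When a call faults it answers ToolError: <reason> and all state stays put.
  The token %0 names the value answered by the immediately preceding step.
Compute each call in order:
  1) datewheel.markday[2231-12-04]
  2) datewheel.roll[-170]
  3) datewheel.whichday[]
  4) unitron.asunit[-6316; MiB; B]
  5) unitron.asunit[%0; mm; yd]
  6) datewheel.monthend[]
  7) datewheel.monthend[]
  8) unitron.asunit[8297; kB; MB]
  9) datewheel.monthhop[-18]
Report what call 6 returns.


[in] markday d='2231-12-04'
= 2231-12-04
[in] roll n='-170'
= 2231-06-17
[in] whichday
= Friday
[in] asunit v='-6316' u_from='MiB' u_to='B'
= -6622806016
[in] asunit v='%0' u_from='mm' u_to='yd'
= -8278507520/1143
[in] monthend
= 2231-06-30
[in] monthend
= 2231-06-30
[in] asunit v='8297' u_from='kB' u_to='MB'
= 8297/1000
[in] monthhop n='-18'
= 2229-12-30

Answer: 2231-06-30


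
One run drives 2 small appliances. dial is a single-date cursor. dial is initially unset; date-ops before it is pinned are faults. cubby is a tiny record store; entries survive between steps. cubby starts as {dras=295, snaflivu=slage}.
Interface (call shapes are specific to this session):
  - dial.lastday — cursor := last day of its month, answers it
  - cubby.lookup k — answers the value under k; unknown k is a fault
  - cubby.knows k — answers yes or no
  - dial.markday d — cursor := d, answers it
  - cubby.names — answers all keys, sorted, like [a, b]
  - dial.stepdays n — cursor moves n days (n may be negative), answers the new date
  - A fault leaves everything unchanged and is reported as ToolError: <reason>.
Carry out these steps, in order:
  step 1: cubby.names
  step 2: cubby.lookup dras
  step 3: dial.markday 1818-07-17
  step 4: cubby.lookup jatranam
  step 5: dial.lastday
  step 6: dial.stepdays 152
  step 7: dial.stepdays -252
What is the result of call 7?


Step: names[]
Result: [dras, snaflivu]
Step: lookup[k→dras]
Result: 295
Step: markday[d→1818-07-17]
Result: 1818-07-17
Step: lookup[k→jatranam]
Result: ToolError: no such key jatranam
Step: lastday[]
Result: 1818-07-31
Step: stepdays[n→152]
Result: 1818-12-30
Step: stepdays[n→-252]
Result: 1818-04-22

Answer: 1818-04-22


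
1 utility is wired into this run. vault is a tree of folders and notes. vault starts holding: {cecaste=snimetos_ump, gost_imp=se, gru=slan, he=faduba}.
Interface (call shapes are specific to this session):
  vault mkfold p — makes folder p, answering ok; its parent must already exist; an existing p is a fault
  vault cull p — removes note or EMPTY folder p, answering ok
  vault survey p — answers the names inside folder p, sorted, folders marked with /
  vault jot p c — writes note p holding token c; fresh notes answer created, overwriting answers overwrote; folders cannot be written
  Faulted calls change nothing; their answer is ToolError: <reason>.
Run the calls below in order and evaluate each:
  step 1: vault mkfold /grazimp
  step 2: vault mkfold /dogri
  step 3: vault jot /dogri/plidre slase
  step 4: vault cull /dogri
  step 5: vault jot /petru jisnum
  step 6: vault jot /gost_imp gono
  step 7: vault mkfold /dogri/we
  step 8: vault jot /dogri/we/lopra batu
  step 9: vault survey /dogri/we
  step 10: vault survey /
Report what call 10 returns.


Answer: [cecaste, dogri/, gost_imp, grazimp/, gru, he, petru]

Derivation:
-> vault mkfold(p→/grazimp)
<- ok
-> vault mkfold(p→/dogri)
<- ok
-> vault jot(p→/dogri/plidre, c→slase)
<- created
-> vault cull(p→/dogri)
<- ToolError: not empty
-> vault jot(p→/petru, c→jisnum)
<- created
-> vault jot(p→/gost_imp, c→gono)
<- overwrote
-> vault mkfold(p→/dogri/we)
<- ok
-> vault jot(p→/dogri/we/lopra, c→batu)
<- created
-> vault survey(p→/dogri/we)
<- [lopra]
-> vault survey(p→/)
<- [cecaste, dogri/, gost_imp, grazimp/, gru, he, petru]


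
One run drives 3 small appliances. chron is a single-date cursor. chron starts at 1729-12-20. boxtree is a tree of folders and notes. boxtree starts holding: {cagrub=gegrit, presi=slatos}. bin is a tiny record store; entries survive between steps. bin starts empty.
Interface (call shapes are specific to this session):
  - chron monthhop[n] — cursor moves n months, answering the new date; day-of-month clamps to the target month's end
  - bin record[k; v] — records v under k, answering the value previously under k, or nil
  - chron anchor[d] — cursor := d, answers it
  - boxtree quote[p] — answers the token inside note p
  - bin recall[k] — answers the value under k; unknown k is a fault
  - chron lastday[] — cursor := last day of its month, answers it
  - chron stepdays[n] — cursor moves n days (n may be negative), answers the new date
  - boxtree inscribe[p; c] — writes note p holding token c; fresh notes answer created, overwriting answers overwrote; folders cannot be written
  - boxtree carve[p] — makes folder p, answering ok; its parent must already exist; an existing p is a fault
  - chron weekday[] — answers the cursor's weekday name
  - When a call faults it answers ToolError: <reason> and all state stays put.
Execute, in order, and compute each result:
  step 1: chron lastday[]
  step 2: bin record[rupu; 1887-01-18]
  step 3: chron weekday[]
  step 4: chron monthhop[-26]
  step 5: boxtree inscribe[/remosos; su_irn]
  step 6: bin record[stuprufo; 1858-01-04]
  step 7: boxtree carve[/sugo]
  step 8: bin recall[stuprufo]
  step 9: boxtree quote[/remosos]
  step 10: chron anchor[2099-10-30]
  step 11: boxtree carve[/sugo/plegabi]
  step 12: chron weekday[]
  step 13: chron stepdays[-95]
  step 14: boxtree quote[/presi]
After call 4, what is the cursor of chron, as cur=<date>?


Answer: cur=1727-10-31

Derivation:
==> chron lastday()
<== 1729-12-31
==> bin record(rupu, 1887-01-18)
<== nil
==> chron weekday()
<== Saturday
==> chron monthhop(-26)
<== 1727-10-31
==> boxtree inscribe(/remosos, su_irn)
<== created
==> bin record(stuprufo, 1858-01-04)
<== nil
==> boxtree carve(/sugo)
<== ok
==> bin recall(stuprufo)
<== 1858-01-04
==> boxtree quote(/remosos)
<== su_irn
==> chron anchor(2099-10-30)
<== 2099-10-30
==> boxtree carve(/sugo/plegabi)
<== ok
==> chron weekday()
<== Friday
==> chron stepdays(-95)
<== 2099-07-27
==> boxtree quote(/presi)
<== slatos


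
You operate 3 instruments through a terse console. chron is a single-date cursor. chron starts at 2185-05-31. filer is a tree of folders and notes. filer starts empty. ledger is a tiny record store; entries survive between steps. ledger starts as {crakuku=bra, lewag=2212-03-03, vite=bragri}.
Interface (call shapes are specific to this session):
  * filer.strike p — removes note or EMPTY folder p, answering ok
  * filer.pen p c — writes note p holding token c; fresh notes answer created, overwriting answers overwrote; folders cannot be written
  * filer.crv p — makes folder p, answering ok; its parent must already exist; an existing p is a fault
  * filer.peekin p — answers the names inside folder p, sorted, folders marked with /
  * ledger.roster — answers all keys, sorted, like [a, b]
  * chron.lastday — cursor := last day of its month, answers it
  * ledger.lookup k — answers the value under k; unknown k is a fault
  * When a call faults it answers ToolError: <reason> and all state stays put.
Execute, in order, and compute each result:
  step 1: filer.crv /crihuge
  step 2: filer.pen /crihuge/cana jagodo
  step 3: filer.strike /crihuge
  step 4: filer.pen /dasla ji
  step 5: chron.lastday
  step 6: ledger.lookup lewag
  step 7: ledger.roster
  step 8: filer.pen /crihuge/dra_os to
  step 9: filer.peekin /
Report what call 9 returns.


Answer: [crihuge/, dasla]

Derivation:
I try crv with p→/crihuge, giving ok.
Then pen with p→/crihuge/cana, c→jagodo, and see created.
I try strike with p→/crihuge, and observe ToolError: not empty.
I use pen with p→/dasla, c→ji, → created.
Invoking lastday(), — result: 2185-05-31.
Invoking lookup with k→lewag, and see 2212-03-03.
Invoking roster(), and get [crakuku, lewag, vite].
Next I call pen with p→/crihuge/dra_os, c→to, and see created.
I run peekin with p→/, yielding [crihuge/, dasla].


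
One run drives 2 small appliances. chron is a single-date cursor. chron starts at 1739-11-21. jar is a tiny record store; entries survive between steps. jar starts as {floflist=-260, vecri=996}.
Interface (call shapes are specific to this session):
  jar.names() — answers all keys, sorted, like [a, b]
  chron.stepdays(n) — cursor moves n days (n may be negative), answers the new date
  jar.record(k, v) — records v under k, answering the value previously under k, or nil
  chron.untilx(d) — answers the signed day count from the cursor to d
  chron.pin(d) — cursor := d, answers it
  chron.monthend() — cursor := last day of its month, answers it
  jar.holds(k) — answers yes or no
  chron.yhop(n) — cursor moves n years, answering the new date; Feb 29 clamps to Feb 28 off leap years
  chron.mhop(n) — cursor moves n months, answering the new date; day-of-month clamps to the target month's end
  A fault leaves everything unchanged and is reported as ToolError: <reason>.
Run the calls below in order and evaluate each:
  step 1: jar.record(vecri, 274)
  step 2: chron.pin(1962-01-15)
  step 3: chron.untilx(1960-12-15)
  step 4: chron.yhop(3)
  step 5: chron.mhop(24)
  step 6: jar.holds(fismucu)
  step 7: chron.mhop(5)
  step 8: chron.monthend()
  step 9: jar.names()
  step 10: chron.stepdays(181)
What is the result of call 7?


Answer: 1967-06-15

Derivation:
> jar.record k: vecri v: 274
= 996
> chron.pin d: 1962-01-15
= 1962-01-15
> chron.untilx d: 1960-12-15
= -396
> chron.yhop n: 3
= 1965-01-15
> chron.mhop n: 24
= 1967-01-15
> jar.holds k: fismucu
= no
> chron.mhop n: 5
= 1967-06-15
> chron.monthend
= 1967-06-30
> jar.names
= [floflist, vecri]
> chron.stepdays n: 181
= 1967-12-28


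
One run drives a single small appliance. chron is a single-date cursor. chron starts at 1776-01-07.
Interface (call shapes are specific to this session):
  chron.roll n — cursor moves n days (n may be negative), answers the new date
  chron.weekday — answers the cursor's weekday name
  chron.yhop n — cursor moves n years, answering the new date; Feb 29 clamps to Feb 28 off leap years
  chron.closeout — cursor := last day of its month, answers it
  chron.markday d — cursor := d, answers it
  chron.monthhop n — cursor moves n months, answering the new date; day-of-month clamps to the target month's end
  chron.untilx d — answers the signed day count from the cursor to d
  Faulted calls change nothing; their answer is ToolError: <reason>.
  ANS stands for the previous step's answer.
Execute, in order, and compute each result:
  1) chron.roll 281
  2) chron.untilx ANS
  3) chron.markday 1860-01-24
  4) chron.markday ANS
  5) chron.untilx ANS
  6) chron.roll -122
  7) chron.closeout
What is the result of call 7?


Answer: 1859-09-30

Derivation:
>> chron.roll(281)
<< 1776-10-14
>> chron.untilx(ANS)
<< 0
>> chron.markday(1860-01-24)
<< 1860-01-24
>> chron.markday(ANS)
<< 1860-01-24
>> chron.untilx(ANS)
<< 0
>> chron.roll(-122)
<< 1859-09-24
>> chron.closeout()
<< 1859-09-30


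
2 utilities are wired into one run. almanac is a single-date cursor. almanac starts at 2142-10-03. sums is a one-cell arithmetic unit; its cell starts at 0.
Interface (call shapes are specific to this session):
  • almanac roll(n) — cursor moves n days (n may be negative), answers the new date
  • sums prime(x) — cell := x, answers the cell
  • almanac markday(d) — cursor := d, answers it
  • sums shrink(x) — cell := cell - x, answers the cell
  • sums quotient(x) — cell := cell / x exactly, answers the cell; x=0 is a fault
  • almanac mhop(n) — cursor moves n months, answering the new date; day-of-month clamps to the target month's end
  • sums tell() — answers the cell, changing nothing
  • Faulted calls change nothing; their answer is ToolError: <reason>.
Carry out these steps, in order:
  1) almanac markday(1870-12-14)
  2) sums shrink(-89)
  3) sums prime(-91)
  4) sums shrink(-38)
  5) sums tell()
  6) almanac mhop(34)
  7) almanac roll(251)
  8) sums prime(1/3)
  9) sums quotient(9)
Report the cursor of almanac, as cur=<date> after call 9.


Act: almanac markday[d=1870-12-14]
Obs: 1870-12-14
Act: sums shrink[x=-89]
Obs: 89
Act: sums prime[x=-91]
Obs: -91
Act: sums shrink[x=-38]
Obs: -53
Act: sums tell[]
Obs: -53
Act: almanac mhop[n=34]
Obs: 1873-10-14
Act: almanac roll[n=251]
Obs: 1874-06-22
Act: sums prime[x=1/3]
Obs: 1/3
Act: sums quotient[x=9]
Obs: 1/27

Answer: cur=1874-06-22


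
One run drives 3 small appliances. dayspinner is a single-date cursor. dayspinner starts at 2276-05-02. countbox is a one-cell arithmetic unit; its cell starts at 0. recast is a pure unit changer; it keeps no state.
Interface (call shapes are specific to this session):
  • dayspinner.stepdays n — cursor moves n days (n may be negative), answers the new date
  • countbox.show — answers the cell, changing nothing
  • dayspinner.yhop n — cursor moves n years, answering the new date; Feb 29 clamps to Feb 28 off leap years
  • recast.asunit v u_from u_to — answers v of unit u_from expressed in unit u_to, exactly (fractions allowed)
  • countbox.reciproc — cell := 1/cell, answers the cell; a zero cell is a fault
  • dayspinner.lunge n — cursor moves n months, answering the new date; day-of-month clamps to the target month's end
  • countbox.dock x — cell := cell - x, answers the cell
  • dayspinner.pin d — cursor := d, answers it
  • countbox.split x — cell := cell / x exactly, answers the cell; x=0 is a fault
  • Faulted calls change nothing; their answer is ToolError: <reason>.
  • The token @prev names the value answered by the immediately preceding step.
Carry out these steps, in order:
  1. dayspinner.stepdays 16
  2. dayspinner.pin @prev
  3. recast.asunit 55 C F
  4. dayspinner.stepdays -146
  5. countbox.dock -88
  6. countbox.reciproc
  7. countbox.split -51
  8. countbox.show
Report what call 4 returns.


Do: stepdays[n→16]
See: 2276-05-18
Do: pin[d→@prev]
See: 2276-05-18
Do: asunit[v→55; u_from→C; u_to→F]
See: 131
Do: stepdays[n→-146]
See: 2275-12-24
Do: dock[x→-88]
See: 88
Do: reciproc[]
See: 1/88
Do: split[x→-51]
See: -1/4488
Do: show[]
See: -1/4488

Answer: 2275-12-24
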